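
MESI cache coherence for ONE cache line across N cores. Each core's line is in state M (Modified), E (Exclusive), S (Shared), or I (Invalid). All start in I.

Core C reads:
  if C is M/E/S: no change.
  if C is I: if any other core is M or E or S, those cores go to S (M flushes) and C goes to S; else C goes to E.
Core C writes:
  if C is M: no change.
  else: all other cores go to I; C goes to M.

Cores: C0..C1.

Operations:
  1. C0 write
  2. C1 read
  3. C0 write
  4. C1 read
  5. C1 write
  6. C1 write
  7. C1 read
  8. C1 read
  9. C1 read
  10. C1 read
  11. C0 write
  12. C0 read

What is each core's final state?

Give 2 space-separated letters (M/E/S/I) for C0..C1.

Op 1: C0 write [C0 write: invalidate none -> C0=M] -> [M,I]
Op 2: C1 read [C1 read from I: others=['C0=M'] -> C1=S, others downsized to S] -> [S,S]
Op 3: C0 write [C0 write: invalidate ['C1=S'] -> C0=M] -> [M,I]
Op 4: C1 read [C1 read from I: others=['C0=M'] -> C1=S, others downsized to S] -> [S,S]
Op 5: C1 write [C1 write: invalidate ['C0=S'] -> C1=M] -> [I,M]
Op 6: C1 write [C1 write: already M (modified), no change] -> [I,M]
Op 7: C1 read [C1 read: already in M, no change] -> [I,M]
Op 8: C1 read [C1 read: already in M, no change] -> [I,M]
Op 9: C1 read [C1 read: already in M, no change] -> [I,M]
Op 10: C1 read [C1 read: already in M, no change] -> [I,M]
Op 11: C0 write [C0 write: invalidate ['C1=M'] -> C0=M] -> [M,I]
Op 12: C0 read [C0 read: already in M, no change] -> [M,I]

Answer: M I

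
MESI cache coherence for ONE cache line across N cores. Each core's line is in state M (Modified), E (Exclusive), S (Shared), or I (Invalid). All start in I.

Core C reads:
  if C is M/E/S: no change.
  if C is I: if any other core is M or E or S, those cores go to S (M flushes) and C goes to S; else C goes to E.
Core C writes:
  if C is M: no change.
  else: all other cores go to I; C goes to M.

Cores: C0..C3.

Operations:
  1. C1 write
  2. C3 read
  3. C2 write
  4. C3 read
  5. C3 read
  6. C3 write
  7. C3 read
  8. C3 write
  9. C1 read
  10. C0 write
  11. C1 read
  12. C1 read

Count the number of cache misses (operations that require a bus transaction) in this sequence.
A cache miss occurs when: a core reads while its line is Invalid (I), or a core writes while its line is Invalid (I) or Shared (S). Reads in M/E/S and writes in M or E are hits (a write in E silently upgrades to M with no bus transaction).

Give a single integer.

Answer: 8

Derivation:
Op 1: C1 write [C1 write: invalidate none -> C1=M] -> [I,M,I,I] [MISS #1: write from I]
Op 2: C3 read [C3 read from I: others=['C1=M'] -> C3=S, others downsized to S] -> [I,S,I,S] [MISS #2: read from I]
Op 3: C2 write [C2 write: invalidate ['C1=S', 'C3=S'] -> C2=M] -> [I,I,M,I] [MISS #3: write from I]
Op 4: C3 read [C3 read from I: others=['C2=M'] -> C3=S, others downsized to S] -> [I,I,S,S] [MISS #4: read from I]
Op 5: C3 read [C3 read: already in S, no change] -> [I,I,S,S] [hit: read from S]
Op 6: C3 write [C3 write: invalidate ['C2=S'] -> C3=M] -> [I,I,I,M] [MISS #5: write from S]
Op 7: C3 read [C3 read: already in M, no change] -> [I,I,I,M] [hit: read from M]
Op 8: C3 write [C3 write: already M (modified), no change] -> [I,I,I,M] [hit: write from M]
Op 9: C1 read [C1 read from I: others=['C3=M'] -> C1=S, others downsized to S] -> [I,S,I,S] [MISS #6: read from I]
Op 10: C0 write [C0 write: invalidate ['C1=S', 'C3=S'] -> C0=M] -> [M,I,I,I] [MISS #7: write from I]
Op 11: C1 read [C1 read from I: others=['C0=M'] -> C1=S, others downsized to S] -> [S,S,I,I] [MISS #8: read from I]
Op 12: C1 read [C1 read: already in S, no change] -> [S,S,I,I] [hit: read from S]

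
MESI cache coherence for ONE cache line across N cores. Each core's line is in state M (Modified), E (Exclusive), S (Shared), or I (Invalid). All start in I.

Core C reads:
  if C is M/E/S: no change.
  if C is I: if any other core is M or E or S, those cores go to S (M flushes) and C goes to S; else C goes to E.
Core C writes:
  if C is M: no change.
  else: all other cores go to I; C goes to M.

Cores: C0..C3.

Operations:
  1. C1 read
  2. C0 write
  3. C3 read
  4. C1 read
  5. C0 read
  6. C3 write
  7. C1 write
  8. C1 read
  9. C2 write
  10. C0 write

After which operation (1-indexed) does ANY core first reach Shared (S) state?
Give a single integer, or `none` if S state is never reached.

Answer: 3

Derivation:
Op 1: C1 read [C1 read from I: no other sharers -> C1=E (exclusive)] -> [I,E,I,I]
Op 2: C0 write [C0 write: invalidate ['C1=E'] -> C0=M] -> [M,I,I,I]
Op 3: C3 read [C3 read from I: others=['C0=M'] -> C3=S, others downsized to S] -> [S,I,I,S]
  -> First S state at op 3; remaining ops need not be traced.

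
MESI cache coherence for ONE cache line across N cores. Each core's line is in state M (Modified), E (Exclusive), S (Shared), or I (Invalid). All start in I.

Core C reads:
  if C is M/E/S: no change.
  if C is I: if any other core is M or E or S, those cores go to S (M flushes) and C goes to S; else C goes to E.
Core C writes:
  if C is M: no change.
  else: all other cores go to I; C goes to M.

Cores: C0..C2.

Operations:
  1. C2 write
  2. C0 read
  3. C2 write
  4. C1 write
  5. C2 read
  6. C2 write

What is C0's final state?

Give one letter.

Op 1: C2 write [C2 write: invalidate none -> C2=M] -> [I,I,M]
Op 2: C0 read [C0 read from I: others=['C2=M'] -> C0=S, others downsized to S] -> [S,I,S]
Op 3: C2 write [C2 write: invalidate ['C0=S'] -> C2=M] -> [I,I,M]
Op 4: C1 write [C1 write: invalidate ['C2=M'] -> C1=M] -> [I,M,I]
Op 5: C2 read [C2 read from I: others=['C1=M'] -> C2=S, others downsized to S] -> [I,S,S]
Op 6: C2 write [C2 write: invalidate ['C1=S'] -> C2=M] -> [I,I,M]

Answer: I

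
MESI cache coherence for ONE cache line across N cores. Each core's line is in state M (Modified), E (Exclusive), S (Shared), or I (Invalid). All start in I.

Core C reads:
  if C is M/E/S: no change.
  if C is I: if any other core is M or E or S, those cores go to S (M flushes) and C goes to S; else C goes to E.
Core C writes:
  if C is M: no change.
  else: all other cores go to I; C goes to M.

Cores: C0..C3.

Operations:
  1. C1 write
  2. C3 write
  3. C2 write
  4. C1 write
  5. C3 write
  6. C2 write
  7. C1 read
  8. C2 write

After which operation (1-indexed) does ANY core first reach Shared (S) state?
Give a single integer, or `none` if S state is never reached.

Answer: 7

Derivation:
Op 1: C1 write [C1 write: invalidate none -> C1=M] -> [I,M,I,I]
Op 2: C3 write [C3 write: invalidate ['C1=M'] -> C3=M] -> [I,I,I,M]
Op 3: C2 write [C2 write: invalidate ['C3=M'] -> C2=M] -> [I,I,M,I]
Op 4: C1 write [C1 write: invalidate ['C2=M'] -> C1=M] -> [I,M,I,I]
Op 5: C3 write [C3 write: invalidate ['C1=M'] -> C3=M] -> [I,I,I,M]
Op 6: C2 write [C2 write: invalidate ['C3=M'] -> C2=M] -> [I,I,M,I]
Op 7: C1 read [C1 read from I: others=['C2=M'] -> C1=S, others downsized to S] -> [I,S,S,I]
  -> First S state at op 7; remaining ops need not be traced.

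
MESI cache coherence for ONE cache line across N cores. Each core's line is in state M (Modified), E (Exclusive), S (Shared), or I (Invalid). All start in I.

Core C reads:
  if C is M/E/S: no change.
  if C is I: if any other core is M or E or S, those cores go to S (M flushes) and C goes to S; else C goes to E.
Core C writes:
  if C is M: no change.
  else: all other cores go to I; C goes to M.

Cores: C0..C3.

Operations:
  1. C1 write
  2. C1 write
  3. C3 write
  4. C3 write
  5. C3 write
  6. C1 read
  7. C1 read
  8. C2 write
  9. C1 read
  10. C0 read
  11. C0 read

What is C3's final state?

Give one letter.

Answer: I

Derivation:
Op 1: C1 write [C1 write: invalidate none -> C1=M] -> [I,M,I,I]
Op 2: C1 write [C1 write: already M (modified), no change] -> [I,M,I,I]
Op 3: C3 write [C3 write: invalidate ['C1=M'] -> C3=M] -> [I,I,I,M]
Op 4: C3 write [C3 write: already M (modified), no change] -> [I,I,I,M]
Op 5: C3 write [C3 write: already M (modified), no change] -> [I,I,I,M]
Op 6: C1 read [C1 read from I: others=['C3=M'] -> C1=S, others downsized to S] -> [I,S,I,S]
Op 7: C1 read [C1 read: already in S, no change] -> [I,S,I,S]
Op 8: C2 write [C2 write: invalidate ['C1=S', 'C3=S'] -> C2=M] -> [I,I,M,I]
Op 9: C1 read [C1 read from I: others=['C2=M'] -> C1=S, others downsized to S] -> [I,S,S,I]
Op 10: C0 read [C0 read from I: others=['C1=S', 'C2=S'] -> C0=S, others downsized to S] -> [S,S,S,I]
Op 11: C0 read [C0 read: already in S, no change] -> [S,S,S,I]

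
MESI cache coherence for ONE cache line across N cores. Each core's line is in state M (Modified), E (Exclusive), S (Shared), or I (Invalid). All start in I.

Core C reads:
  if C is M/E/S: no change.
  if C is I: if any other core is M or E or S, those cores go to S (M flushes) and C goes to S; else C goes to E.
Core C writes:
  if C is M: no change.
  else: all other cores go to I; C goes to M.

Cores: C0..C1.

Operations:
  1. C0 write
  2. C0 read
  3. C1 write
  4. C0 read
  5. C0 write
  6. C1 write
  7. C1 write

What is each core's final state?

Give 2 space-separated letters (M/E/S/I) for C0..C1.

Op 1: C0 write [C0 write: invalidate none -> C0=M] -> [M,I]
Op 2: C0 read [C0 read: already in M, no change] -> [M,I]
Op 3: C1 write [C1 write: invalidate ['C0=M'] -> C1=M] -> [I,M]
Op 4: C0 read [C0 read from I: others=['C1=M'] -> C0=S, others downsized to S] -> [S,S]
Op 5: C0 write [C0 write: invalidate ['C1=S'] -> C0=M] -> [M,I]
Op 6: C1 write [C1 write: invalidate ['C0=M'] -> C1=M] -> [I,M]
Op 7: C1 write [C1 write: already M (modified), no change] -> [I,M]

Answer: I M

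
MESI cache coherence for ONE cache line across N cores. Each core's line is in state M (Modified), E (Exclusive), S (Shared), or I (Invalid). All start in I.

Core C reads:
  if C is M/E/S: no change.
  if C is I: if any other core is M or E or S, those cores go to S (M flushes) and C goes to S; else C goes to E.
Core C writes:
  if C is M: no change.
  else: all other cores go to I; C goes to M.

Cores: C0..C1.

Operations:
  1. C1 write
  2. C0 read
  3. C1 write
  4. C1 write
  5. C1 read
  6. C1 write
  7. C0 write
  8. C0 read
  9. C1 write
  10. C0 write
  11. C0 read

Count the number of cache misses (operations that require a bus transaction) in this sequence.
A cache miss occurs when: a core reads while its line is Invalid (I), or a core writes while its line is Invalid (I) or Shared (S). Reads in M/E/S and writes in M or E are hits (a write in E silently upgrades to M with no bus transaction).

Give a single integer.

Op 1: C1 write [C1 write: invalidate none -> C1=M] -> [I,M] [MISS #1: write from I]
Op 2: C0 read [C0 read from I: others=['C1=M'] -> C0=S, others downsized to S] -> [S,S] [MISS #2: read from I]
Op 3: C1 write [C1 write: invalidate ['C0=S'] -> C1=M] -> [I,M] [MISS #3: write from S]
Op 4: C1 write [C1 write: already M (modified), no change] -> [I,M] [hit: write from M]
Op 5: C1 read [C1 read: already in M, no change] -> [I,M] [hit: read from M]
Op 6: C1 write [C1 write: already M (modified), no change] -> [I,M] [hit: write from M]
Op 7: C0 write [C0 write: invalidate ['C1=M'] -> C0=M] -> [M,I] [MISS #4: write from I]
Op 8: C0 read [C0 read: already in M, no change] -> [M,I] [hit: read from M]
Op 9: C1 write [C1 write: invalidate ['C0=M'] -> C1=M] -> [I,M] [MISS #5: write from I]
Op 10: C0 write [C0 write: invalidate ['C1=M'] -> C0=M] -> [M,I] [MISS #6: write from I]
Op 11: C0 read [C0 read: already in M, no change] -> [M,I] [hit: read from M]

Answer: 6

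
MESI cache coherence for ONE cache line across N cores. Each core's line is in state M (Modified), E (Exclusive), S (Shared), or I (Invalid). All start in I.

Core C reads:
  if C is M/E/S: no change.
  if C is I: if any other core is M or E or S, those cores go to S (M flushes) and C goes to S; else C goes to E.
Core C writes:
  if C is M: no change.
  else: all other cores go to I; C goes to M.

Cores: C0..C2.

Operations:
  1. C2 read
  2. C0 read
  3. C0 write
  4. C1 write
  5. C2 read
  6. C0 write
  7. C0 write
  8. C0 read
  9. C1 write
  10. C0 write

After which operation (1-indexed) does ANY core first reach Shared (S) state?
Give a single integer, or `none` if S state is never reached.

Op 1: C2 read [C2 read from I: no other sharers -> C2=E (exclusive)] -> [I,I,E]
Op 2: C0 read [C0 read from I: others=['C2=E'] -> C0=S, others downsized to S] -> [S,I,S]
  -> First S state at op 2; remaining ops need not be traced.

Answer: 2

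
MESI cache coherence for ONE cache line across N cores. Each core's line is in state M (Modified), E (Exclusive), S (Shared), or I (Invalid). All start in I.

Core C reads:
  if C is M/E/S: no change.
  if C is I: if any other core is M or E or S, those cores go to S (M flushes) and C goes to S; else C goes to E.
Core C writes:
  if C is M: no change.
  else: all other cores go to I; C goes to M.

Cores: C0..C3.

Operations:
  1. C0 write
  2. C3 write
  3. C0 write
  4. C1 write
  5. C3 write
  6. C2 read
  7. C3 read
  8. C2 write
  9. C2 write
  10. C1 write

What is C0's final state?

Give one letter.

Answer: I

Derivation:
Op 1: C0 write [C0 write: invalidate none -> C0=M] -> [M,I,I,I]
Op 2: C3 write [C3 write: invalidate ['C0=M'] -> C3=M] -> [I,I,I,M]
Op 3: C0 write [C0 write: invalidate ['C3=M'] -> C0=M] -> [M,I,I,I]
Op 4: C1 write [C1 write: invalidate ['C0=M'] -> C1=M] -> [I,M,I,I]
Op 5: C3 write [C3 write: invalidate ['C1=M'] -> C3=M] -> [I,I,I,M]
Op 6: C2 read [C2 read from I: others=['C3=M'] -> C2=S, others downsized to S] -> [I,I,S,S]
Op 7: C3 read [C3 read: already in S, no change] -> [I,I,S,S]
Op 8: C2 write [C2 write: invalidate ['C3=S'] -> C2=M] -> [I,I,M,I]
Op 9: C2 write [C2 write: already M (modified), no change] -> [I,I,M,I]
Op 10: C1 write [C1 write: invalidate ['C2=M'] -> C1=M] -> [I,M,I,I]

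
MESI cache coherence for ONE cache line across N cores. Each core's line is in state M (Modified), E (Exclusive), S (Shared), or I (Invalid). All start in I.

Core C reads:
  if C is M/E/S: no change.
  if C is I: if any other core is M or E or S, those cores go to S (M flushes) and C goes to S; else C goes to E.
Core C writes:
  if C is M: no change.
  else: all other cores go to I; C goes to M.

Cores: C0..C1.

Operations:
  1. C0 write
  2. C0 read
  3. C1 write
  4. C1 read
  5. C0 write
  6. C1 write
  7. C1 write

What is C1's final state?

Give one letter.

Answer: M

Derivation:
Op 1: C0 write [C0 write: invalidate none -> C0=M] -> [M,I]
Op 2: C0 read [C0 read: already in M, no change] -> [M,I]
Op 3: C1 write [C1 write: invalidate ['C0=M'] -> C1=M] -> [I,M]
Op 4: C1 read [C1 read: already in M, no change] -> [I,M]
Op 5: C0 write [C0 write: invalidate ['C1=M'] -> C0=M] -> [M,I]
Op 6: C1 write [C1 write: invalidate ['C0=M'] -> C1=M] -> [I,M]
Op 7: C1 write [C1 write: already M (modified), no change] -> [I,M]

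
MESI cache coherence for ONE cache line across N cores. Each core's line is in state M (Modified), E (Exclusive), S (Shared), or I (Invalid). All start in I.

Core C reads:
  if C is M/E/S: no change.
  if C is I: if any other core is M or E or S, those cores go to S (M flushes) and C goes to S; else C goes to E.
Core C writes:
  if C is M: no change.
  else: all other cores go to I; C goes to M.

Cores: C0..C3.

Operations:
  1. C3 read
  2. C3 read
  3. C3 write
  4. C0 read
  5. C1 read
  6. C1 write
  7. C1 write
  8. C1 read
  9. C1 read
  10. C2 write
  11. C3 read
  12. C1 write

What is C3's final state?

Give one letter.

Op 1: C3 read [C3 read from I: no other sharers -> C3=E (exclusive)] -> [I,I,I,E]
Op 2: C3 read [C3 read: already in E, no change] -> [I,I,I,E]
Op 3: C3 write [C3 write: invalidate none -> C3=M] -> [I,I,I,M]
Op 4: C0 read [C0 read from I: others=['C3=M'] -> C0=S, others downsized to S] -> [S,I,I,S]
Op 5: C1 read [C1 read from I: others=['C0=S', 'C3=S'] -> C1=S, others downsized to S] -> [S,S,I,S]
Op 6: C1 write [C1 write: invalidate ['C0=S', 'C3=S'] -> C1=M] -> [I,M,I,I]
Op 7: C1 write [C1 write: already M (modified), no change] -> [I,M,I,I]
Op 8: C1 read [C1 read: already in M, no change] -> [I,M,I,I]
Op 9: C1 read [C1 read: already in M, no change] -> [I,M,I,I]
Op 10: C2 write [C2 write: invalidate ['C1=M'] -> C2=M] -> [I,I,M,I]
Op 11: C3 read [C3 read from I: others=['C2=M'] -> C3=S, others downsized to S] -> [I,I,S,S]
Op 12: C1 write [C1 write: invalidate ['C2=S', 'C3=S'] -> C1=M] -> [I,M,I,I]

Answer: I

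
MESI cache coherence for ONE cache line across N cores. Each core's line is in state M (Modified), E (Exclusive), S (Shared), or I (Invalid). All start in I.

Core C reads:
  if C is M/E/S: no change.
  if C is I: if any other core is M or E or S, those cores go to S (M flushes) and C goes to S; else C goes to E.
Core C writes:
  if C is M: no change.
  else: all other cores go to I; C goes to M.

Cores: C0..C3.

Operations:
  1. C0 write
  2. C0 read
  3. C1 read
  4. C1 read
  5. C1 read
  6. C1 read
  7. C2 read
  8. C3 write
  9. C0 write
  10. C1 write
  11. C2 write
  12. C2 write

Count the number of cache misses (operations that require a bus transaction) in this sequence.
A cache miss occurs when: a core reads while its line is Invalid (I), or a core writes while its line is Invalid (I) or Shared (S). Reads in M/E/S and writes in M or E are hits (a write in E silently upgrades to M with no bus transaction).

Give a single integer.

Op 1: C0 write [C0 write: invalidate none -> C0=M] -> [M,I,I,I] [MISS #1: write from I]
Op 2: C0 read [C0 read: already in M, no change] -> [M,I,I,I] [hit: read from M]
Op 3: C1 read [C1 read from I: others=['C0=M'] -> C1=S, others downsized to S] -> [S,S,I,I] [MISS #2: read from I]
Op 4: C1 read [C1 read: already in S, no change] -> [S,S,I,I] [hit: read from S]
Op 5: C1 read [C1 read: already in S, no change] -> [S,S,I,I] [hit: read from S]
Op 6: C1 read [C1 read: already in S, no change] -> [S,S,I,I] [hit: read from S]
Op 7: C2 read [C2 read from I: others=['C0=S', 'C1=S'] -> C2=S, others downsized to S] -> [S,S,S,I] [MISS #3: read from I]
Op 8: C3 write [C3 write: invalidate ['C0=S', 'C1=S', 'C2=S'] -> C3=M] -> [I,I,I,M] [MISS #4: write from I]
Op 9: C0 write [C0 write: invalidate ['C3=M'] -> C0=M] -> [M,I,I,I] [MISS #5: write from I]
Op 10: C1 write [C1 write: invalidate ['C0=M'] -> C1=M] -> [I,M,I,I] [MISS #6: write from I]
Op 11: C2 write [C2 write: invalidate ['C1=M'] -> C2=M] -> [I,I,M,I] [MISS #7: write from I]
Op 12: C2 write [C2 write: already M (modified), no change] -> [I,I,M,I] [hit: write from M]

Answer: 7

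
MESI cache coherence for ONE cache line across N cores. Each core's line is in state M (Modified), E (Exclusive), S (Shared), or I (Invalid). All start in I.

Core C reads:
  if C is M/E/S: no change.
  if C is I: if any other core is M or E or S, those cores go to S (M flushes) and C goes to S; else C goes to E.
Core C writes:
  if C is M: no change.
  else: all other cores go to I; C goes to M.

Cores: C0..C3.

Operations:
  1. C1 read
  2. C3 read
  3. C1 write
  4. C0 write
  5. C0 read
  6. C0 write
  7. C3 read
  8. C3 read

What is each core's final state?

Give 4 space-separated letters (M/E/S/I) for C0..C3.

Answer: S I I S

Derivation:
Op 1: C1 read [C1 read from I: no other sharers -> C1=E (exclusive)] -> [I,E,I,I]
Op 2: C3 read [C3 read from I: others=['C1=E'] -> C3=S, others downsized to S] -> [I,S,I,S]
Op 3: C1 write [C1 write: invalidate ['C3=S'] -> C1=M] -> [I,M,I,I]
Op 4: C0 write [C0 write: invalidate ['C1=M'] -> C0=M] -> [M,I,I,I]
Op 5: C0 read [C0 read: already in M, no change] -> [M,I,I,I]
Op 6: C0 write [C0 write: already M (modified), no change] -> [M,I,I,I]
Op 7: C3 read [C3 read from I: others=['C0=M'] -> C3=S, others downsized to S] -> [S,I,I,S]
Op 8: C3 read [C3 read: already in S, no change] -> [S,I,I,S]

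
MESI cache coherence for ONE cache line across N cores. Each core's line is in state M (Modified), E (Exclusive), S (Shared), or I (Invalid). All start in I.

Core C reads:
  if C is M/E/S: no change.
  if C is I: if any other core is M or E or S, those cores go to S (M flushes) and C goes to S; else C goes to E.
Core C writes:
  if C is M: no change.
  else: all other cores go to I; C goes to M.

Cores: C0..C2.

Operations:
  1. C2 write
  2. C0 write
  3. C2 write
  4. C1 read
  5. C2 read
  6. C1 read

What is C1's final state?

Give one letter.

Op 1: C2 write [C2 write: invalidate none -> C2=M] -> [I,I,M]
Op 2: C0 write [C0 write: invalidate ['C2=M'] -> C0=M] -> [M,I,I]
Op 3: C2 write [C2 write: invalidate ['C0=M'] -> C2=M] -> [I,I,M]
Op 4: C1 read [C1 read from I: others=['C2=M'] -> C1=S, others downsized to S] -> [I,S,S]
Op 5: C2 read [C2 read: already in S, no change] -> [I,S,S]
Op 6: C1 read [C1 read: already in S, no change] -> [I,S,S]

Answer: S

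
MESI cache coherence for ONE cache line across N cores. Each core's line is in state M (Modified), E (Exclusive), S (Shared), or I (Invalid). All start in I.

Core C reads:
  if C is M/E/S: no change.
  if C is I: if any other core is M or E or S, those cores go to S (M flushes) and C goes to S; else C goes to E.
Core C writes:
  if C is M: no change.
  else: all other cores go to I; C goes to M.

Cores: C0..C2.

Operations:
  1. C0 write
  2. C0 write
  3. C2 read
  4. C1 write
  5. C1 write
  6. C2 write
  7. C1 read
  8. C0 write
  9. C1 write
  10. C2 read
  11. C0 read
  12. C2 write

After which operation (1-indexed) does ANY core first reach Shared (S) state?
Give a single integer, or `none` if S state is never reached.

Op 1: C0 write [C0 write: invalidate none -> C0=M] -> [M,I,I]
Op 2: C0 write [C0 write: already M (modified), no change] -> [M,I,I]
Op 3: C2 read [C2 read from I: others=['C0=M'] -> C2=S, others downsized to S] -> [S,I,S]
  -> First S state at op 3; remaining ops need not be traced.

Answer: 3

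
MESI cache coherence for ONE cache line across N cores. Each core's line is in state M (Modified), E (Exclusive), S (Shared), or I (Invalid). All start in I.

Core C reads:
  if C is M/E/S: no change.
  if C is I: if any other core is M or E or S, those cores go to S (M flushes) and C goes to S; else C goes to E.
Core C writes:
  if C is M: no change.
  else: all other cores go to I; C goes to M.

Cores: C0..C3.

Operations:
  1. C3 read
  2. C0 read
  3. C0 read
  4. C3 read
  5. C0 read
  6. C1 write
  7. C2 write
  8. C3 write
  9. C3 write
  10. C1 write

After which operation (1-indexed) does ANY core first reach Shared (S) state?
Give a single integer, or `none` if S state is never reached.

Answer: 2

Derivation:
Op 1: C3 read [C3 read from I: no other sharers -> C3=E (exclusive)] -> [I,I,I,E]
Op 2: C0 read [C0 read from I: others=['C3=E'] -> C0=S, others downsized to S] -> [S,I,I,S]
  -> First S state at op 2; remaining ops need not be traced.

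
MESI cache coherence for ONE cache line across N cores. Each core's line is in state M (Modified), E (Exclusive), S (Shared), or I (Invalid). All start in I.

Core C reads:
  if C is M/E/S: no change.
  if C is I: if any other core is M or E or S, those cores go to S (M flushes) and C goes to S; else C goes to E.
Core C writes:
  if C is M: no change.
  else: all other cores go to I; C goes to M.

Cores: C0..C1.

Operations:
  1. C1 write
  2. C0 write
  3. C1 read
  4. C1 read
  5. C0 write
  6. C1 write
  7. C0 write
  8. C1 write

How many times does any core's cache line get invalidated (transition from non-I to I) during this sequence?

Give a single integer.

Answer: 5

Derivation:
Op 1: C1 write [C1 write: invalidate none -> C1=M] -> [I,M] (invalidations this op: 0; running total: 0)
Op 2: C0 write [C0 write: invalidate ['C1=M'] -> C0=M] -> [M,I] (invalidations this op: 1; running total: 1)
Op 3: C1 read [C1 read from I: others=['C0=M'] -> C1=S, others downsized to S] -> [S,S] (invalidations this op: 0; running total: 1)
Op 4: C1 read [C1 read: already in S, no change] -> [S,S] (invalidations this op: 0; running total: 1)
Op 5: C0 write [C0 write: invalidate ['C1=S'] -> C0=M] -> [M,I] (invalidations this op: 1; running total: 2)
Op 6: C1 write [C1 write: invalidate ['C0=M'] -> C1=M] -> [I,M] (invalidations this op: 1; running total: 3)
Op 7: C0 write [C0 write: invalidate ['C1=M'] -> C0=M] -> [M,I] (invalidations this op: 1; running total: 4)
Op 8: C1 write [C1 write: invalidate ['C0=M'] -> C1=M] -> [I,M] (invalidations this op: 1; running total: 5)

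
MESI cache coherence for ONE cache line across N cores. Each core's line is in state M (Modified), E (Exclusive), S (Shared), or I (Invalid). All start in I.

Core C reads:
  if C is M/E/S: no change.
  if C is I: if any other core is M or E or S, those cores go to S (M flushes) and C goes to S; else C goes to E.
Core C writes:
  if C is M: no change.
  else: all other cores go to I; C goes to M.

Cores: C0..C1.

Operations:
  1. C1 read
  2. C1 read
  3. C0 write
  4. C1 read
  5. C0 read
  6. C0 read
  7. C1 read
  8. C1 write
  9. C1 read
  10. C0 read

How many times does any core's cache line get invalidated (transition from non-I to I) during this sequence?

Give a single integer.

Op 1: C1 read [C1 read from I: no other sharers -> C1=E (exclusive)] -> [I,E] (invalidations this op: 0; running total: 0)
Op 2: C1 read [C1 read: already in E, no change] -> [I,E] (invalidations this op: 0; running total: 0)
Op 3: C0 write [C0 write: invalidate ['C1=E'] -> C0=M] -> [M,I] (invalidations this op: 1; running total: 1)
Op 4: C1 read [C1 read from I: others=['C0=M'] -> C1=S, others downsized to S] -> [S,S] (invalidations this op: 0; running total: 1)
Op 5: C0 read [C0 read: already in S, no change] -> [S,S] (invalidations this op: 0; running total: 1)
Op 6: C0 read [C0 read: already in S, no change] -> [S,S] (invalidations this op: 0; running total: 1)
Op 7: C1 read [C1 read: already in S, no change] -> [S,S] (invalidations this op: 0; running total: 1)
Op 8: C1 write [C1 write: invalidate ['C0=S'] -> C1=M] -> [I,M] (invalidations this op: 1; running total: 2)
Op 9: C1 read [C1 read: already in M, no change] -> [I,M] (invalidations this op: 0; running total: 2)
Op 10: C0 read [C0 read from I: others=['C1=M'] -> C0=S, others downsized to S] -> [S,S] (invalidations this op: 0; running total: 2)

Answer: 2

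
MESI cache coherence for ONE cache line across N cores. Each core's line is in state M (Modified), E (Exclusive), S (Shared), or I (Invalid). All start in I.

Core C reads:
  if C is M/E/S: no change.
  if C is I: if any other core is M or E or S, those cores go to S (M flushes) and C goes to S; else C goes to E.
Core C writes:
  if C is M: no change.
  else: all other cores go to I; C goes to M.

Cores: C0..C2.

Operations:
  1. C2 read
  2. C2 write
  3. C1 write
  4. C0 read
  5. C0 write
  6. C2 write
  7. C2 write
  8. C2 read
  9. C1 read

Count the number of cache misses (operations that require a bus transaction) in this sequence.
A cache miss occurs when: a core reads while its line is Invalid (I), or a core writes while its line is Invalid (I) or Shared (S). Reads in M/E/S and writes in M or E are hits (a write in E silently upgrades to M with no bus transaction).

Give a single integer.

Op 1: C2 read [C2 read from I: no other sharers -> C2=E (exclusive)] -> [I,I,E] [MISS #1: read from I]
Op 2: C2 write [C2 write: invalidate none -> C2=M] -> [I,I,M] [hit: write from E is a silent E->M upgrade, no bus transaction]
Op 3: C1 write [C1 write: invalidate ['C2=M'] -> C1=M] -> [I,M,I] [MISS #2: write from I]
Op 4: C0 read [C0 read from I: others=['C1=M'] -> C0=S, others downsized to S] -> [S,S,I] [MISS #3: read from I]
Op 5: C0 write [C0 write: invalidate ['C1=S'] -> C0=M] -> [M,I,I] [MISS #4: write from S]
Op 6: C2 write [C2 write: invalidate ['C0=M'] -> C2=M] -> [I,I,M] [MISS #5: write from I]
Op 7: C2 write [C2 write: already M (modified), no change] -> [I,I,M] [hit: write from M]
Op 8: C2 read [C2 read: already in M, no change] -> [I,I,M] [hit: read from M]
Op 9: C1 read [C1 read from I: others=['C2=M'] -> C1=S, others downsized to S] -> [I,S,S] [MISS #6: read from I]

Answer: 6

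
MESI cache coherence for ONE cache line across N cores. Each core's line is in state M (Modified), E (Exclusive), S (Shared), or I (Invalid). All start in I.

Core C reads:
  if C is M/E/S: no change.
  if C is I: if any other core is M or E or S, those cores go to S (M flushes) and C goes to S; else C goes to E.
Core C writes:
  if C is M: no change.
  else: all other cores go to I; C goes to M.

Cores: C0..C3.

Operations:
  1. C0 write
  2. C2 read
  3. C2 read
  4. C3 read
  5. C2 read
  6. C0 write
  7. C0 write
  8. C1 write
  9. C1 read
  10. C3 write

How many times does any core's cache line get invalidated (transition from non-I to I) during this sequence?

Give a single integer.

Op 1: C0 write [C0 write: invalidate none -> C0=M] -> [M,I,I,I] (invalidations this op: 0; running total: 0)
Op 2: C2 read [C2 read from I: others=['C0=M'] -> C2=S, others downsized to S] -> [S,I,S,I] (invalidations this op: 0; running total: 0)
Op 3: C2 read [C2 read: already in S, no change] -> [S,I,S,I] (invalidations this op: 0; running total: 0)
Op 4: C3 read [C3 read from I: others=['C0=S', 'C2=S'] -> C3=S, others downsized to S] -> [S,I,S,S] (invalidations this op: 0; running total: 0)
Op 5: C2 read [C2 read: already in S, no change] -> [S,I,S,S] (invalidations this op: 0; running total: 0)
Op 6: C0 write [C0 write: invalidate ['C2=S', 'C3=S'] -> C0=M] -> [M,I,I,I] (invalidations this op: 2; running total: 2)
Op 7: C0 write [C0 write: already M (modified), no change] -> [M,I,I,I] (invalidations this op: 0; running total: 2)
Op 8: C1 write [C1 write: invalidate ['C0=M'] -> C1=M] -> [I,M,I,I] (invalidations this op: 1; running total: 3)
Op 9: C1 read [C1 read: already in M, no change] -> [I,M,I,I] (invalidations this op: 0; running total: 3)
Op 10: C3 write [C3 write: invalidate ['C1=M'] -> C3=M] -> [I,I,I,M] (invalidations this op: 1; running total: 4)

Answer: 4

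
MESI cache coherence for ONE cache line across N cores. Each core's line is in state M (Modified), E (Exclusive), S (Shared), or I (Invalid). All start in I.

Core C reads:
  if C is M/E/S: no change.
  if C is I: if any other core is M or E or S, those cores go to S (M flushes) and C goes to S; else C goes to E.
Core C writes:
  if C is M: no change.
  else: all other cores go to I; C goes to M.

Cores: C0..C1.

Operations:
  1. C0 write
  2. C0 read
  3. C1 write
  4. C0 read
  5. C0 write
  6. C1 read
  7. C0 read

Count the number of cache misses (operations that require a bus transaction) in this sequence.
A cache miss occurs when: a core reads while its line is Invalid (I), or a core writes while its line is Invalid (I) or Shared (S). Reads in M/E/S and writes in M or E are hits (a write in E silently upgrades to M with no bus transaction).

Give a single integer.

Answer: 5

Derivation:
Op 1: C0 write [C0 write: invalidate none -> C0=M] -> [M,I] [MISS #1: write from I]
Op 2: C0 read [C0 read: already in M, no change] -> [M,I] [hit: read from M]
Op 3: C1 write [C1 write: invalidate ['C0=M'] -> C1=M] -> [I,M] [MISS #2: write from I]
Op 4: C0 read [C0 read from I: others=['C1=M'] -> C0=S, others downsized to S] -> [S,S] [MISS #3: read from I]
Op 5: C0 write [C0 write: invalidate ['C1=S'] -> C0=M] -> [M,I] [MISS #4: write from S]
Op 6: C1 read [C1 read from I: others=['C0=M'] -> C1=S, others downsized to S] -> [S,S] [MISS #5: read from I]
Op 7: C0 read [C0 read: already in S, no change] -> [S,S] [hit: read from S]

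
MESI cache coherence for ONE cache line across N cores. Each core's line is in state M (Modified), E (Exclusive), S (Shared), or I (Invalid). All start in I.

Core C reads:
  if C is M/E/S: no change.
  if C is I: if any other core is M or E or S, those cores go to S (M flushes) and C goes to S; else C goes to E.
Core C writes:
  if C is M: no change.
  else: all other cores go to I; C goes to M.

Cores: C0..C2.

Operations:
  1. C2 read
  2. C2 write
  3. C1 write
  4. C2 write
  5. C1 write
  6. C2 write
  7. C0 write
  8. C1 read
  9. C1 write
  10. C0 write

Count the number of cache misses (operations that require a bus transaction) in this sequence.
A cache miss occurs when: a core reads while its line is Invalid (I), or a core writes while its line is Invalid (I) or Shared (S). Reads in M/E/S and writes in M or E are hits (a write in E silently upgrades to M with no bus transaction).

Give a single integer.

Op 1: C2 read [C2 read from I: no other sharers -> C2=E (exclusive)] -> [I,I,E] [MISS #1: read from I]
Op 2: C2 write [C2 write: invalidate none -> C2=M] -> [I,I,M] [hit: write from E is a silent E->M upgrade, no bus transaction]
Op 3: C1 write [C1 write: invalidate ['C2=M'] -> C1=M] -> [I,M,I] [MISS #2: write from I]
Op 4: C2 write [C2 write: invalidate ['C1=M'] -> C2=M] -> [I,I,M] [MISS #3: write from I]
Op 5: C1 write [C1 write: invalidate ['C2=M'] -> C1=M] -> [I,M,I] [MISS #4: write from I]
Op 6: C2 write [C2 write: invalidate ['C1=M'] -> C2=M] -> [I,I,M] [MISS #5: write from I]
Op 7: C0 write [C0 write: invalidate ['C2=M'] -> C0=M] -> [M,I,I] [MISS #6: write from I]
Op 8: C1 read [C1 read from I: others=['C0=M'] -> C1=S, others downsized to S] -> [S,S,I] [MISS #7: read from I]
Op 9: C1 write [C1 write: invalidate ['C0=S'] -> C1=M] -> [I,M,I] [MISS #8: write from S]
Op 10: C0 write [C0 write: invalidate ['C1=M'] -> C0=M] -> [M,I,I] [MISS #9: write from I]

Answer: 9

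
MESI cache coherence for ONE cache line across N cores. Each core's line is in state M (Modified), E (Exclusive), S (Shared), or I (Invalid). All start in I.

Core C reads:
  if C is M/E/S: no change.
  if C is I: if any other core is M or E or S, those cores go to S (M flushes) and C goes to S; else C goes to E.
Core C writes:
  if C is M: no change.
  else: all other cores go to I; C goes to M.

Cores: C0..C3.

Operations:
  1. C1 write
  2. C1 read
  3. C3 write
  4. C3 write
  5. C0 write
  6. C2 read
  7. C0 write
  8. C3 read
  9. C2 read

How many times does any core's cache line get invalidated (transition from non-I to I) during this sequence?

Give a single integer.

Answer: 3

Derivation:
Op 1: C1 write [C1 write: invalidate none -> C1=M] -> [I,M,I,I] (invalidations this op: 0; running total: 0)
Op 2: C1 read [C1 read: already in M, no change] -> [I,M,I,I] (invalidations this op: 0; running total: 0)
Op 3: C3 write [C3 write: invalidate ['C1=M'] -> C3=M] -> [I,I,I,M] (invalidations this op: 1; running total: 1)
Op 4: C3 write [C3 write: already M (modified), no change] -> [I,I,I,M] (invalidations this op: 0; running total: 1)
Op 5: C0 write [C0 write: invalidate ['C3=M'] -> C0=M] -> [M,I,I,I] (invalidations this op: 1; running total: 2)
Op 6: C2 read [C2 read from I: others=['C0=M'] -> C2=S, others downsized to S] -> [S,I,S,I] (invalidations this op: 0; running total: 2)
Op 7: C0 write [C0 write: invalidate ['C2=S'] -> C0=M] -> [M,I,I,I] (invalidations this op: 1; running total: 3)
Op 8: C3 read [C3 read from I: others=['C0=M'] -> C3=S, others downsized to S] -> [S,I,I,S] (invalidations this op: 0; running total: 3)
Op 9: C2 read [C2 read from I: others=['C0=S', 'C3=S'] -> C2=S, others downsized to S] -> [S,I,S,S] (invalidations this op: 0; running total: 3)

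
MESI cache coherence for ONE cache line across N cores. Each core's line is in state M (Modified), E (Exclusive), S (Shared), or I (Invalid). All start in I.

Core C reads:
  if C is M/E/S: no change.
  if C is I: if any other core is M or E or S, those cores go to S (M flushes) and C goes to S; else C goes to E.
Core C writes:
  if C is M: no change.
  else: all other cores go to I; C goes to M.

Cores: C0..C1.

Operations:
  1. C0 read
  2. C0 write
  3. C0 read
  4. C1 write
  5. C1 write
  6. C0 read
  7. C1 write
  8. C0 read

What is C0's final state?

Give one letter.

Answer: S

Derivation:
Op 1: C0 read [C0 read from I: no other sharers -> C0=E (exclusive)] -> [E,I]
Op 2: C0 write [C0 write: invalidate none -> C0=M] -> [M,I]
Op 3: C0 read [C0 read: already in M, no change] -> [M,I]
Op 4: C1 write [C1 write: invalidate ['C0=M'] -> C1=M] -> [I,M]
Op 5: C1 write [C1 write: already M (modified), no change] -> [I,M]
Op 6: C0 read [C0 read from I: others=['C1=M'] -> C0=S, others downsized to S] -> [S,S]
Op 7: C1 write [C1 write: invalidate ['C0=S'] -> C1=M] -> [I,M]
Op 8: C0 read [C0 read from I: others=['C1=M'] -> C0=S, others downsized to S] -> [S,S]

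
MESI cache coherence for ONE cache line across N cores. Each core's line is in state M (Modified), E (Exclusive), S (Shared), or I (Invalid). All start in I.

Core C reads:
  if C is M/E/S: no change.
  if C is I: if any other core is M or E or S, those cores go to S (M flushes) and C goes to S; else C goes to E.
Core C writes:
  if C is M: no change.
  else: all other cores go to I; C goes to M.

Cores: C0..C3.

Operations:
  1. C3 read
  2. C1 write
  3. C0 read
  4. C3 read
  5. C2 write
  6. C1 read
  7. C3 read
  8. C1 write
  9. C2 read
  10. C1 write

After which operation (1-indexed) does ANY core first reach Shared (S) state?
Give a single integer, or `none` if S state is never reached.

Answer: 3

Derivation:
Op 1: C3 read [C3 read from I: no other sharers -> C3=E (exclusive)] -> [I,I,I,E]
Op 2: C1 write [C1 write: invalidate ['C3=E'] -> C1=M] -> [I,M,I,I]
Op 3: C0 read [C0 read from I: others=['C1=M'] -> C0=S, others downsized to S] -> [S,S,I,I]
  -> First S state at op 3; remaining ops need not be traced.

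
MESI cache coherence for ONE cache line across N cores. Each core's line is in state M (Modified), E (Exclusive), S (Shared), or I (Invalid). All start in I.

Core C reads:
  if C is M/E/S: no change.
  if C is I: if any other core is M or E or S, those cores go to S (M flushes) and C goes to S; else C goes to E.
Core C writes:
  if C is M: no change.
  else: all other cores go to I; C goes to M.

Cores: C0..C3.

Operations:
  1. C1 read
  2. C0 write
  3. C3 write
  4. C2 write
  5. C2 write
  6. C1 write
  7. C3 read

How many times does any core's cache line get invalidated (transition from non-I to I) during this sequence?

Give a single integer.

Op 1: C1 read [C1 read from I: no other sharers -> C1=E (exclusive)] -> [I,E,I,I] (invalidations this op: 0; running total: 0)
Op 2: C0 write [C0 write: invalidate ['C1=E'] -> C0=M] -> [M,I,I,I] (invalidations this op: 1; running total: 1)
Op 3: C3 write [C3 write: invalidate ['C0=M'] -> C3=M] -> [I,I,I,M] (invalidations this op: 1; running total: 2)
Op 4: C2 write [C2 write: invalidate ['C3=M'] -> C2=M] -> [I,I,M,I] (invalidations this op: 1; running total: 3)
Op 5: C2 write [C2 write: already M (modified), no change] -> [I,I,M,I] (invalidations this op: 0; running total: 3)
Op 6: C1 write [C1 write: invalidate ['C2=M'] -> C1=M] -> [I,M,I,I] (invalidations this op: 1; running total: 4)
Op 7: C3 read [C3 read from I: others=['C1=M'] -> C3=S, others downsized to S] -> [I,S,I,S] (invalidations this op: 0; running total: 4)

Answer: 4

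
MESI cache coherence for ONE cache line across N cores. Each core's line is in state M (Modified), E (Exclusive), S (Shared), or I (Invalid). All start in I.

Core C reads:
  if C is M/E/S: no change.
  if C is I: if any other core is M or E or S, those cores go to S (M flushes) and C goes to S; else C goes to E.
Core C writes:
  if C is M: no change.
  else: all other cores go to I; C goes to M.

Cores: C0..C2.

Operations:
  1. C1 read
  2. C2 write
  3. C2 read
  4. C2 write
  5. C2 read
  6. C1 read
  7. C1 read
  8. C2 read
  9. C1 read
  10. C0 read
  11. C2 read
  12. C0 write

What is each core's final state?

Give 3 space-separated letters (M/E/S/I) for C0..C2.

Answer: M I I

Derivation:
Op 1: C1 read [C1 read from I: no other sharers -> C1=E (exclusive)] -> [I,E,I]
Op 2: C2 write [C2 write: invalidate ['C1=E'] -> C2=M] -> [I,I,M]
Op 3: C2 read [C2 read: already in M, no change] -> [I,I,M]
Op 4: C2 write [C2 write: already M (modified), no change] -> [I,I,M]
Op 5: C2 read [C2 read: already in M, no change] -> [I,I,M]
Op 6: C1 read [C1 read from I: others=['C2=M'] -> C1=S, others downsized to S] -> [I,S,S]
Op 7: C1 read [C1 read: already in S, no change] -> [I,S,S]
Op 8: C2 read [C2 read: already in S, no change] -> [I,S,S]
Op 9: C1 read [C1 read: already in S, no change] -> [I,S,S]
Op 10: C0 read [C0 read from I: others=['C1=S', 'C2=S'] -> C0=S, others downsized to S] -> [S,S,S]
Op 11: C2 read [C2 read: already in S, no change] -> [S,S,S]
Op 12: C0 write [C0 write: invalidate ['C1=S', 'C2=S'] -> C0=M] -> [M,I,I]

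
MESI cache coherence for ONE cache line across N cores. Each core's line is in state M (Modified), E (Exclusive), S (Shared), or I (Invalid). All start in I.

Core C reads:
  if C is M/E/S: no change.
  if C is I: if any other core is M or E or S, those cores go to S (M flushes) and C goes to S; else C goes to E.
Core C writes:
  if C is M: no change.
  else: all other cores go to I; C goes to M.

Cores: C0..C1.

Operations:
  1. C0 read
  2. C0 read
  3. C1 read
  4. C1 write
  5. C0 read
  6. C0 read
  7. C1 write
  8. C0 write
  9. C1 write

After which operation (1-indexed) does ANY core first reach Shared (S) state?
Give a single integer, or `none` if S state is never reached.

Op 1: C0 read [C0 read from I: no other sharers -> C0=E (exclusive)] -> [E,I]
Op 2: C0 read [C0 read: already in E, no change] -> [E,I]
Op 3: C1 read [C1 read from I: others=['C0=E'] -> C1=S, others downsized to S] -> [S,S]
  -> First S state at op 3; remaining ops need not be traced.

Answer: 3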